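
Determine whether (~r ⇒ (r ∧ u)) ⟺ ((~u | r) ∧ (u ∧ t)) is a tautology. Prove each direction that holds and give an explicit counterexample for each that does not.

Not equivalent: only (⇐) holds.

[⇒] This fails. Under t = F, r = T, u = F, the left side is true but the right side is false.

[⇐] Assume the antecedent. If t is true, the antecedent forces (t = T, r = T, u = T), and ~r ⇒ (r ∧ u) holds there. If t is false, the antecedent cannot hold. Either way ~r ⇒ (r ∧ u) holds.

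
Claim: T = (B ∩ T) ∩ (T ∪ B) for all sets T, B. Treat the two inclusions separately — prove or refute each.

(⊆) fails; (⊇) holds.

(⊇) Let x ∈ (B ∩ T) ∩ (T ∪ B). Then x ∈ T ∩ B, from which x ∈ T.

(⊆) This inclusion fails. Take T = {1}, B = ∅; then 1 ∈ T but 1 ∉ (B ∩ T) ∩ (T ∪ B).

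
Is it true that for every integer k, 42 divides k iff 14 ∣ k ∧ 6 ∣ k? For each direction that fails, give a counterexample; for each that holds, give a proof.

The biconditional holds.

(⇐) Suppose 14 ∣ k and 6 ∣ k. Any common multiple of 14 and 6 is a multiple of their lcm; here lcm(14, 6) = 14·6/gcd(14, 6) = 84/2 = 42, so 42 ∣ k.

(⇒) If 42 ∣ k, write k = 42q. Since 42 = 3·14, k = 14·(3q), so 14 ∣ k; and since 42 = 7·6, k = 6·(7q), so 6 ∣ k.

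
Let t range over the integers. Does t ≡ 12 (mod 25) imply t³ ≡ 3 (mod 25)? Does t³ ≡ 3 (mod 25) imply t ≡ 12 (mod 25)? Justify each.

The biconditional holds.

(→) Suppose t ≡ 12 (mod 25). Write t = 25j + 12. Then (25j + 12)³ = 15625j³ + 22500j² + 10800j + 1728 = 25(625j³ + 900j² + 432j + 69) + 3, so t³ ≡ 3 (mod 25).

(←) Conversely, suppose t³ ≡ 3 (mod 25). The only residue r in {0, …, 24} with r³ ≡ 3 (mod 25) is r = 12, so t ≡ 12 (mod 25).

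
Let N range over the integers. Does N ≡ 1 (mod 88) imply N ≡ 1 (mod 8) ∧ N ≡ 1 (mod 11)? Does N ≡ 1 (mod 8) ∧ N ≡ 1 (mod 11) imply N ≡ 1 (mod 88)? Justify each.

Both directions hold.

(←) If N ≡ 1 (mod 8) and N ≡ 1 (mod 11), then by the Chinese remainder theorem N ≡ 1 (mod 88). This is exactly N ≡ 1 (mod 88).

(→) Suppose N ≡ 1 (mod 88); write N = 88j + 1. Since 8 ∣ 88, reducing mod 8 gives N ≡ 1 (mod 8); since 11 ∣ 88, reducing mod 11 gives N ≡ 1 (mod 11).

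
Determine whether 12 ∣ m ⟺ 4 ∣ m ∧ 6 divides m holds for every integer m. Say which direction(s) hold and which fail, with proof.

The biconditional holds.

Forward direction. If 12 ∣ m, write m = 12q. Since 12 = 3·4, m = 4·(3q), so 4 ∣ m; and since 12 = 2·6, m = 6·(2q), so 6 ∣ m.

Converse. Suppose 4 ∣ m and 6 ∣ m. Any common multiple of 4 and 6 is a multiple of their lcm; here lcm(4, 6) = 4·6/gcd(4, 6) = 24/2 = 12, so 12 ∣ m.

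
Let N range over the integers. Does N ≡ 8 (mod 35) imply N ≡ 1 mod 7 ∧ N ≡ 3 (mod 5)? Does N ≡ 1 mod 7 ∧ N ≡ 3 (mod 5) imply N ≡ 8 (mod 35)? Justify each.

(⟸) If N ≡ 1 (mod 7) and N ≡ 3 (mod 5), then by the Chinese remainder theorem N ≡ 8 (mod 35). This is exactly N ≡ 8 (mod 35).

(⟹) Suppose N ≡ 8 (mod 35); write N = 35j + 8. Since 7 ∣ 35, reducing mod 7 gives N ≡ 8 ≡ 1 (mod 7); since 5 ∣ 35, reducing mod 5 gives N ≡ 8 ≡ 3 (mod 5).

Both directions hold.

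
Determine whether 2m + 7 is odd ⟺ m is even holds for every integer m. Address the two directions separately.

Only the converse holds.

(→) This fails: take m = 1. Then 2m + 7 = 9, which is odd, yet m = 1 is odd, not even.

(←) Suppose m is even. Since 2 is even, 2m is even for every m, so 2m + 7 has the same parity as 7, which is odd. Hence 2m + 7 is odd.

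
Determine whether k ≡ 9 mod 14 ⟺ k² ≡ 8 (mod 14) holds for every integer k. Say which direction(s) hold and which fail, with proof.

(→) This fails: take k = 9. Then 9 ≡ 9 (mod 14), but 9² = 81 ≡ 11 (mod 14), not 8.

(←) This fails: take k = 6. Then 6² = 36 ≡ 8 (mod 14), yet 6 ≡ 6 (mod 14), not 9.

Both directions fail.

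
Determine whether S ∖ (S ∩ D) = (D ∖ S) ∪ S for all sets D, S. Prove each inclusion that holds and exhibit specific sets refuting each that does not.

(⊆) Let x ∈ S ∖ (S ∩ D). Then x ∈ S and x ∉ D, from which x ∈ (D ∖ S) ∪ S.

(⊇) This inclusion fails. Take D = {1}, S = ∅; then 1 ∈ (D ∖ S) ∪ S but 1 ∉ S ∖ (S ∩ D).

(⊆) holds; (⊇) fails.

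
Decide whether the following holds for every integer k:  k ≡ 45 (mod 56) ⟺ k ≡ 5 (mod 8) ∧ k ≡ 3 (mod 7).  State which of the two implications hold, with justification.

Both directions hold.

(⇒) Suppose k ≡ 45 (mod 56); write k = 56j + 45. Since 8 ∣ 56, reducing mod 8 gives k ≡ 45 ≡ 5 (mod 8); since 7 ∣ 56, reducing mod 7 gives k ≡ 45 ≡ 3 (mod 7).

(⇐) Conversely, if k ≡ 5 (mod 8) and k ≡ 3 (mod 7), then by the Chinese remainder theorem k ≡ 45 (mod 56). This is exactly k ≡ 45 (mod 56).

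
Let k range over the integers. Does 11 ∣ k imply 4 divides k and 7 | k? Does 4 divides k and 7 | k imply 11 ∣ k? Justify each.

(→) This fails: take k = 11. Certainly 11 ∣ 11, but 4 ∤ 11.

(←) This fails: take k = 28. Both 4 ∣ 28 and 7 ∣ 28, yet 28 is not a multiple of 11 (since 28 = 2·11 + 6), so 11 ∤ 28.

Both directions fail.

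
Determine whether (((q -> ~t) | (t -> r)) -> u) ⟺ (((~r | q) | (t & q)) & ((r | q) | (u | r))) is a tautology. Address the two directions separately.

[⇒] This fails. Under u = T, r = T, t = F, q = F, the left side is true but the right side is false.

[⇐] This fails. Under u = F, r = F, t = F, q = T, the left side is false but the right side is true.

(⇒) fails and (⇐) fails.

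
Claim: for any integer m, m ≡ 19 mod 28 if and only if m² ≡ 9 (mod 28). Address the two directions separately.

(⇒) fails and (⇐) fails.

(⇒) This fails: take m = 19. Then 19 ≡ 19 (mod 28), but 19² = 361 ≡ 25 (mod 28), not 9.

(⇐) This fails: take m = 3. Then 3² = 9 ≡ 9 (mod 28), yet 3 ≡ 3 (mod 28), not 19.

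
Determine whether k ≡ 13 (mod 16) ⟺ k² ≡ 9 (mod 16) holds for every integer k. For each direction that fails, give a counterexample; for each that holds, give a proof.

Only the forward direction holds.

(←) This fails: take k = 3. Then 3² = 9 ≡ 9 (mod 16), yet 3 ≡ 3 (mod 16), not 13.

(→) Suppose k ≡ 13 (mod 16). Write k = 16j + 13. Then (16j + 13)² = 256j² + 416j + 169 = 16(16j² + 26j + 10) + 9, so k² ≡ 9 (mod 16).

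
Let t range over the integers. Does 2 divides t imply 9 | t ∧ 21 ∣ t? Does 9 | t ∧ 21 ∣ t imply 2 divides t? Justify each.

Neither implication holds.

(⟹) This fails: take t = 2. Certainly 2 ∣ 2, but 9 ∤ 2.

(⟸) This fails: take t = 63. Both 9 ∣ 63 and 21 ∣ 63, yet 63 is not a multiple of 2 (since 63 = 31·2 + 1), so 2 ∤ 63.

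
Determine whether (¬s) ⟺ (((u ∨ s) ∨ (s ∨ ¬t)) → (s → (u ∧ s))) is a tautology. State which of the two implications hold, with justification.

The forward direction holds; the converse fails.

(→) Assume the antecedent. If u is true, the consequent reduces to true regardless of the other variables. If u is false, the antecedent forces (u = F, s = F, t = F) or (u = F, s = F, t = T), and the consequent holds there. Either way the consequent holds.

(←) This fails. Under u = T, s = T, t = F, the left side is false but the right side is true.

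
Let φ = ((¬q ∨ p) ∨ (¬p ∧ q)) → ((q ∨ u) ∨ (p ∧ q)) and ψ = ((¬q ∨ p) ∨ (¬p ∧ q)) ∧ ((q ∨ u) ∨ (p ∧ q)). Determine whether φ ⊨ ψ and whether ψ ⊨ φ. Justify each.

(→) Assume the antecedent. If q is true, the consequent reduces to true regardless of the other variables. If q is false, the antecedent forces (p = F, q = F, u = T) or (p = T, q = F, u = T), and the consequent holds there. Either way the consequent holds.

(←) Assume the antecedent. If q is true, the consequent reduces to true regardless of the other variables. If q is false, the antecedent forces (p = F, q = F, u = T) or (p = T, q = F, u = T), and the consequent holds there. Either way the consequent holds.

Equivalent; both directions hold.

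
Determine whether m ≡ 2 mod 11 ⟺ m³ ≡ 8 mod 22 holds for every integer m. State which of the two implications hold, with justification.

(→) This fails: take m = 13. Then 13 ≡ 2 (mod 11), but 13³ = 2197 ≡ 19 (mod 22), not 8.

(←) Conversely, the residues r modulo 22 with r³ ≡ 8 (mod 22) are exactly {2}, and each is ≡ 2 (mod 11).

(⇒) fails; (⇐) holds.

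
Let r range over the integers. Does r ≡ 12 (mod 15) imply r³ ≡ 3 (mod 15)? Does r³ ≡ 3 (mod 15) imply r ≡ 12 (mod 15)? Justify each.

Both implications hold.

[⇒] Suppose r ≡ 12 (mod 15). Write r = 15j + 12. Then (15j + 12)³ = 3375j³ + 8100j² + 6480j + 1728 = 15(225j³ + 540j² + 432j + 115) + 3, so r³ ≡ 3 (mod 15).

[⇐] Conversely, suppose r³ ≡ 3 (mod 15). The only residue r in {0, …, 14} with r³ ≡ 3 (mod 15) is r = 12, so r ≡ 12 (mod 15).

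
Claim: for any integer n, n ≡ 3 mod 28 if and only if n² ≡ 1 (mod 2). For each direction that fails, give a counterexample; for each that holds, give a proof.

Only the forward direction holds.

(→) Suppose n ≡ 3 (mod 28). Then n² ≡ 3² = 9 (mod 28), and since 2 ∣ 28, also n² ≡ 1 (mod 2).

(←) This fails: take n = 1. Then 1² = 1 ≡ 1 (mod 2), yet 1 ≡ 1 (mod 28), not 3.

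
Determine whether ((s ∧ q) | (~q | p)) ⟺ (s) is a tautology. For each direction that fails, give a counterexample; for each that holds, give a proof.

Only the reverse direction holds.

(⟹) This fails. Under q = F, s = F, p = F, the left side is true but the right side is false.

(⟸) Assume the antecedent. If q is true, the antecedent forces (q = T, s = T, p = F) or (q = T, s = T, p = T), and (s ∧ q) | (~q | p) holds there. If q is false, (s ∧ q) | (~q | p) reduces to true regardless of the other variables. Either way (s ∧ q) | (~q | p) holds.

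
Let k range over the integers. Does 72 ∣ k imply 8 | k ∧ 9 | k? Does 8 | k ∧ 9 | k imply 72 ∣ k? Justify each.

[⇒] If 72 ∣ k, write k = 72q. Since 72 = 9·8, k = 8·(9q), so 8 ∣ k; and since 72 = 8·9, k = 9·(8q), so 9 ∣ k.

[⇐] Suppose 8 ∣ k and 9 ∣ k. Any common multiple of 8 and 9 is a multiple of their lcm; here gcd(8, 9) = 1, so lcm(8, 9) = 8·9 = 72, so 72 ∣ k.

Both implications hold.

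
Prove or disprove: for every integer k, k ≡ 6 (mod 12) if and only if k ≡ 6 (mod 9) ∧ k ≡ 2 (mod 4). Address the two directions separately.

[⇒] This fails: k = 18 gives 18 ≡ 6 (mod 12) but 18 ≡ 0 (mod 9), so the conjunction on the right does not hold.

[⇐] Conversely, if k ≡ 6 (mod 9) and k ≡ 2 (mod 4), then by the Chinese remainder theorem k ≡ 6 (mod 36). Since 6 ≡ 6 (mod 12) and 12 ∣ 36, we get k ≡ 6 (mod 12).

Not equivalent: only (⇐) holds.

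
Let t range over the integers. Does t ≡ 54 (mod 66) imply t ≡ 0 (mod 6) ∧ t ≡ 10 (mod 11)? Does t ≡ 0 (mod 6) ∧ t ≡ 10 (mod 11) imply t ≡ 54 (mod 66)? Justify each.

Forward direction. Suppose t ≡ 54 (mod 66); write t = 66j + 54. Since 6 ∣ 66, reducing mod 6 gives t ≡ 54 ≡ 0 (mod 6); since 11 ∣ 66, reducing mod 11 gives t ≡ 54 ≡ 10 (mod 11).

Converse. If t ≡ 0 (mod 6) and t ≡ 10 (mod 11), then by the Chinese remainder theorem t ≡ 54 (mod 66). This is exactly t ≡ 54 (mod 66).

Both directions hold; the statement is true.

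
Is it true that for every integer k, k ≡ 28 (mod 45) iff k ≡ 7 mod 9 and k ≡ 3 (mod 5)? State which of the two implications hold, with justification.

Neither direction holds.

[⇒] This fails: k = 28 gives 28 ≡ 28 (mod 45) but 28 ≡ 1 (mod 9), so the conjunction on the right does not hold.

[⇐] This fails: k = 43 satisfies both congruences on the right (43 ≡ 7 mod 9 and 43 ≡ 3 mod 5) yet 43 ≡ 43 (mod 45), not 28.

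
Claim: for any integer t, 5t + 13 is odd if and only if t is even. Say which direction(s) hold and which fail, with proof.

[⇐] Suppose t is even; write t = 2j. Then 5t + 13 = 5·(2j) + 13 = 2·5j + 13, which is odd.

[⇒] Suppose 5t + 13 is odd. Since 5 is odd, 5t and t have the same parity, so 5t + 13 ≡ t + 13 (mod 2). As 13 is odd, 5t + 13 is odd exactly when t is even. Thus t is even.

Both directions hold.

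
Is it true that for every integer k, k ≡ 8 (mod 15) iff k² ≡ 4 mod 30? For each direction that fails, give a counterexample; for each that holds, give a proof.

(⇒) fails and (⇐) fails.

(⇒) This fails: take k = 23. Then 23 ≡ 8 (mod 15), but 23² = 529 ≡ 19 (mod 30), not 4.

(⇐) This fails: take k = 2. Then 2² = 4 ≡ 4 (mod 30), yet 2 ≡ 2 (mod 15), not 8.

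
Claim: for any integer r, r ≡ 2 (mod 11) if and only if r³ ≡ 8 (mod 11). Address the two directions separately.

Converse. For the converse, argue contrapositively. If r ≢ 2 (mod 11), then r is congruent to one of 0, 1, 3, 4, 5, 6, 7, 8, 9, 10 modulo 11, and these give r³ ≡ 0, 1, 5, 9, 4, 7, 2, 6, 3, 10 respectively — never 8.

Forward direction. Suppose r ≡ 2 (mod 11). Write r = 11j + 2. Then (11j + 2)³ = 1331j³ + 726j² + 132j + 8 = 11(121j³ + 66j² + 12j) + 8, so r³ ≡ 8 (mod 11).

The biconditional holds.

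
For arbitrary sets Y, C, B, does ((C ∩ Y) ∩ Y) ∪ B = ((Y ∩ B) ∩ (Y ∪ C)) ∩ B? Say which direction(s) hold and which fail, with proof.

(⊆) fails; (⊇) holds.

Forward inclusion. This inclusion fails. Take Y = {1}, C = {1}, B = ∅; then 1 ∈ ((C ∩ Y) ∩ Y) ∪ B but 1 ∉ ((Y ∩ B) ∩ (Y ∪ C)) ∩ B.

Reverse inclusion. Let x ∈ ((Y ∩ B) ∩ (Y ∪ C)) ∩ B. Then either x ∈ Y ∩ B and x ∉ C; or x ∈ Y ∩ C ∩ B. In each case x ∈ ((C ∩ Y) ∩ Y) ∪ B, so ((Y ∩ B) ∩ (Y ∪ C)) ∩ B ⊆ ((C ∩ Y) ∩ Y) ∪ B.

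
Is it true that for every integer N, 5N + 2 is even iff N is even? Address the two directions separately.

(⟹) Suppose 5N + 2 is even. Since 5 is odd, 5N and N have the same parity, so 5N + 2 ≡ N + 2 (mod 2). As 2 is even, 5N + 2 is even exactly when N is even. Thus N is even.

(⟸) Conversely, suppose N is even; write N = 2j. Then 5N + 2 = 5·(2j) + 2 = 2·5j + 2, which is even.

The biconditional holds.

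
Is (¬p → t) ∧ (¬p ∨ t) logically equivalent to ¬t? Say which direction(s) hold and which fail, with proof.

Both directions fail.

Forward direction. This fails. Under t = T, p = F, the left side is true but the right side is false.

Converse. This fails. Under t = F, p = F, the left side is false but the right side is true.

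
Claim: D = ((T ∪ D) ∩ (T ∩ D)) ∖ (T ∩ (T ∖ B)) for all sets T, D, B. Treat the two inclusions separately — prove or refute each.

Reverse inclusion. Let x ∈ ((T ∪ D) ∩ (T ∩ D)) ∖ (T ∩ (T ∖ B)). Then x ∈ T ∩ D ∩ B, from which x ∈ D.

Forward inclusion. This inclusion fails. Take T = ∅, D = {1}, B = ∅; then 1 ∈ D but 1 ∉ ((T ∪ D) ∩ (T ∩ D)) ∖ (T ∩ (T ∖ B)).

Only the reverse inclusion holds.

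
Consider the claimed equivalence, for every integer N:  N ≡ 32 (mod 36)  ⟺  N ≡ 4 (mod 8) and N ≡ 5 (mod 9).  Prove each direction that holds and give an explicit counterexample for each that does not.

Not equivalent: only (⇐) holds.

(⇒) This fails: N = 32 gives 32 ≡ 32 (mod 36) but 32 ≡ 0 (mod 8), so the conjunction on the right does not hold.

(⇐) Conversely, if N ≡ 4 (mod 8) and N ≡ 5 (mod 9), then by the Chinese remainder theorem N ≡ 68 (mod 72). Since 68 ≡ 32 (mod 36) and 36 ∣ 72, we get N ≡ 32 (mod 36).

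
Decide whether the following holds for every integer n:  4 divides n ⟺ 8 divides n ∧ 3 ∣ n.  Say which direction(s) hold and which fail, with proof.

(←) Suppose 8 ∣ n and 3 ∣ n. Any common multiple of 8 and 3 is a multiple of their lcm; here gcd(8, 3) = 1, so lcm(8, 3) = 8·3 = 24, so 24 ∣ n. Since 4 ∣ 24, it follows that 4 ∣ n.

(→) This fails: take n = 4. Certainly 4 ∣ 4, but 8 ∤ 4.

Not equivalent: only (⇐) holds.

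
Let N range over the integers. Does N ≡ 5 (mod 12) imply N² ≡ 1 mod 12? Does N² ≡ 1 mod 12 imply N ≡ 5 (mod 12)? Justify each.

Converse. This fails: take N = 1. Then 1² = 1 ≡ 1 (mod 12), yet 1 ≡ 1 (mod 12), not 5.

Forward direction. Suppose N ≡ 5 (mod 12). Write N = 12j + 5. Then (12j + 5)² = 144j² + 120j + 25 = 12(12j² + 10j + 2) + 1, so N² ≡ 1 (mod 12).

The forward direction holds; the converse fails.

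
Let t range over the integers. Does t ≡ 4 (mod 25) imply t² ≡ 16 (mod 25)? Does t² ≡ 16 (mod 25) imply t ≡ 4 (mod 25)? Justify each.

Only the forward implication holds.

[⇒] Suppose t ≡ 4 (mod 25). Write t = 25j + 4. Then (25j + 4)² = 625j² + 200j + 16 = 25(25j² + 8j) + 16, so t² ≡ 16 (mod 25).

[⇐] This fails: take t = 21. Then 21² = 441 ≡ 16 (mod 25), yet 21 ≡ 21 (mod 25), not 4.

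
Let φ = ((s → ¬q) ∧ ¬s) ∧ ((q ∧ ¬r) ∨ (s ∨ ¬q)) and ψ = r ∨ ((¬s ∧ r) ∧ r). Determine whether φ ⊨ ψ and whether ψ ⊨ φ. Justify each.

[⇒] This fails. Under s = F, q = F, r = F, the left side is true but the right side is false.

[⇐] This fails. Under s = T, q = F, r = T, the left side is false but the right side is true.

Both directions fail.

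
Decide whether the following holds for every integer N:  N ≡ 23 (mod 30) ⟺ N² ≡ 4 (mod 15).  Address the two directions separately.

Forward direction. Suppose N ≡ 23 (mod 30). Then N² ≡ 23² = 529 (mod 30), and since 15 ∣ 30, also N² ≡ 4 (mod 15).

Converse. This fails: take N = 2. Then 2² = 4 ≡ 4 (mod 15), yet 2 ≡ 2 (mod 30), not 23.

The forward direction holds; the converse fails.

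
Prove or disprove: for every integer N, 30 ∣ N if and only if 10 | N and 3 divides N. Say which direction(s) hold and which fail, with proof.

[⇒] If 30 ∣ N, write N = 30q. Since 30 = 3·10, N = 10·(3q), so 10 ∣ N; and since 30 = 10·3, N = 3·(10q), so 3 ∣ N.

[⇐] Suppose 10 ∣ N and 3 ∣ N. Any common multiple of 10 and 3 is a multiple of their lcm; here gcd(10, 3) = 1, so lcm(10, 3) = 10·3 = 30, so 30 ∣ N.

Both implications hold.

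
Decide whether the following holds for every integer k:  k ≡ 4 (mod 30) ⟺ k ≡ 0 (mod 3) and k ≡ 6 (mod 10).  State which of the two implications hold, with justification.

Neither implication holds.

(→) This fails: k = 4 gives 4 ≡ 4 (mod 30) but 4 ≡ 1 (mod 3), so the conjunction on the right does not hold.

(←) This fails: k = 6 satisfies both congruences on the right (6 ≡ 0 mod 3 and 6 ≡ 6 mod 10) yet 6 ≡ 6 (mod 30), not 4.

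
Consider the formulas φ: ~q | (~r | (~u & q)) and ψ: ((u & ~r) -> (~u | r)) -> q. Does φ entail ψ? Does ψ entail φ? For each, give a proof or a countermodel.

(⇒) fails and (⇐) fails.

Forward direction. This fails. Under r = F, u = F, q = F, the left side is true but the right side is false.

Converse. This fails. Under r = T, u = T, q = T, the left side is false but the right side is true.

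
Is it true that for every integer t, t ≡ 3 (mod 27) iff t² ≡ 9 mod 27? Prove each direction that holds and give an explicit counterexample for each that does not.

[⇒] Suppose t ≡ 3 (mod 27). Write t = 27j + 3. Then (27j + 3)² = 729j² + 162j + 9 = 27(27j² + 6j) + 9, so t² ≡ 9 (mod 27).

[⇐] This fails: take t = 6. Then 6² = 36 ≡ 9 (mod 27), yet 6 ≡ 6 (mod 27), not 3.

Only the forward implication holds.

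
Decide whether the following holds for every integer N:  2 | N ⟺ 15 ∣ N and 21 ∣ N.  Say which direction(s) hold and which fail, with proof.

Neither implication holds.

Forward direction. This fails: take N = 2. Certainly 2 ∣ 2, but 15 ∤ 2.

Converse. This fails: take N = 105. Both 15 ∣ 105 and 21 ∣ 105, yet 105 is not a multiple of 2 (since 105 = 52·2 + 1), so 2 ∤ 105.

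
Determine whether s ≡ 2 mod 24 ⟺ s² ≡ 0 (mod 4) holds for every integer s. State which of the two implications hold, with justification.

(⇒) holds; (⇐) fails.

(←) This fails: take s = 0. Then 0² = 0 ≡ 0 (mod 4), yet 0 ≡ 0 (mod 24), not 2.

(→) Suppose s ≡ 2 (mod 24). Then s² ≡ 2² = 4 (mod 24), and since 4 ∣ 24, also s² ≡ 0 (mod 4).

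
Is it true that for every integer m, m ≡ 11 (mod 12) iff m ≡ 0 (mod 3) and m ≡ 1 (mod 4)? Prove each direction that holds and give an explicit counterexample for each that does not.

Neither implication holds.

(→) This fails: m = 11 gives 11 ≡ 11 (mod 12) but 11 ≡ 2 (mod 3), so the conjunction on the right does not hold.

(←) This fails: m = 9 satisfies both congruences on the right (9 ≡ 0 mod 3 and 9 ≡ 1 mod 4) yet 9 ≡ 9 (mod 12), not 11.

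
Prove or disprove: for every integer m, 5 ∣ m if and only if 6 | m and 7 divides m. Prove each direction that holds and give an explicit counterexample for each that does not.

Neither direction holds.

(→) This fails: take m = 5. Certainly 5 ∣ 5, but 6 ∤ 5.

(←) This fails: take m = 42. Both 6 ∣ 42 and 7 ∣ 42, yet 42 is not a multiple of 5 (since 42 = 8·5 + 2), so 5 ∤ 42.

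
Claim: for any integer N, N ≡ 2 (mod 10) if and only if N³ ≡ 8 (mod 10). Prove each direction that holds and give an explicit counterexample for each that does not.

Equivalent; both directions hold.

[⇒] Suppose N ≡ 2 (mod 10). Write N = 10j + 2. Then (10j + 2)³ = 1000j³ + 600j² + 120j + 8 = 10(100j³ + 60j² + 12j) + 8, so N³ ≡ 8 (mod 10).

[⇐] Conversely, suppose N³ ≡ 8 (mod 10). The only residue r in {0, …, 9} with r³ ≡ 8 (mod 10) is r = 2, so N ≡ 2 (mod 10).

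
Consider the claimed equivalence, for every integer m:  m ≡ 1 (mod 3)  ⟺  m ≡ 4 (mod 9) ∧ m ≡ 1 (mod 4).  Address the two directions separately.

The forward direction fails; the converse holds.

(→) This fails: m = 1 gives 1 ≡ 1 (mod 3) but 1 ≡ 1 (mod 9), so the conjunction on the right does not hold.

(←) Conversely, if m ≡ 4 (mod 9) and m ≡ 1 (mod 4), then by the Chinese remainder theorem m ≡ 13 (mod 36). Since 13 ≡ 1 (mod 3) and 3 ∣ 36, we get m ≡ 1 (mod 3).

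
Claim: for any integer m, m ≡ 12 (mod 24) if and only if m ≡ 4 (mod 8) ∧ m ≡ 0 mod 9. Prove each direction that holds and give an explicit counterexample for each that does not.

(⇐) If m ≡ 4 (mod 8) and m ≡ 0 (mod 9), then by the Chinese remainder theorem m ≡ 36 (mod 72). Since 36 ≡ 12 (mod 24) and 24 ∣ 72, we get m ≡ 12 (mod 24).

(⇒) This fails: m = 12 gives 12 ≡ 12 (mod 24) but 12 ≡ 3 (mod 9), so the conjunction on the right does not hold.

The forward direction fails; the converse holds.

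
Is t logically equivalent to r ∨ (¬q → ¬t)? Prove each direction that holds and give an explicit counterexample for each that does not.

(⟹) This fails. Under r = F, t = T, q = F, the left side is true but the right side is false.

(⟸) This fails. Under r = F, t = F, q = F, the left side is false but the right side is true.

(⇒) fails and (⇐) fails.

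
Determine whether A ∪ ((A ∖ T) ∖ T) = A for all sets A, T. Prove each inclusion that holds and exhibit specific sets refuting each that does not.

Forward inclusion. Let x ∈ A ∪ ((A ∖ T) ∖ T). Then either x ∈ A and x ∉ T; or x ∈ A ∩ T. In each case x ∈ A, so A ∪ ((A ∖ T) ∖ T) ⊆ A.

Reverse inclusion. Let x ∈ A. Then either x ∈ A and x ∉ T; or x ∈ A ∩ T. In each case x ∈ A ∪ ((A ∖ T) ∖ T), so A ⊆ A ∪ ((A ∖ T) ∖ T).

Both inclusions hold.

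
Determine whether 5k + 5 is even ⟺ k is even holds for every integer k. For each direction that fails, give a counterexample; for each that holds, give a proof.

(⇒) This fails: k = 3 gives 5k + 5 = 20, which is even, but 3 is odd, not even.

(⇐) This also fails: k = 0 is even, but 5k + 5 = 5 is odd, not even.

Neither direction holds.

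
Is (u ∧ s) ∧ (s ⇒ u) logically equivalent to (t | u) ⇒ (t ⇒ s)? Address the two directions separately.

(⇒) holds; (⇐) fails.

Forward direction. Assume the antecedent. If t is true, the antecedent forces (t = T, s = T, u = T), and (t | u) ⇒ (t ⇒ s) holds there. If t is false, (t | u) ⇒ (t ⇒ s) reduces to true regardless of the other variables. Either way (t | u) ⇒ (t ⇒ s) holds.

Converse. This fails. Under t = F, s = F, u = F, the left side is false but the right side is true.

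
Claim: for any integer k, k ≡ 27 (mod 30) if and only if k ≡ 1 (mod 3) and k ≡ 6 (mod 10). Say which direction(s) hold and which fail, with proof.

(⇒) fails and (⇐) fails.

(⇒) This fails: k = 27 gives 27 ≡ 27 (mod 30) but 27 ≡ 0 (mod 3), so the conjunction on the right does not hold.

(⇐) This fails: k = 16 satisfies both congruences on the right (16 ≡ 1 mod 3 and 16 ≡ 6 mod 10) yet 16 ≡ 16 (mod 30), not 27.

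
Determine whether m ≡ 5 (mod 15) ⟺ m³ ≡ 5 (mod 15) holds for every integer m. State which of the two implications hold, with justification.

The biconditional holds.

Forward direction. Suppose m ≡ 5 (mod 15). Write m = 15j + 5. Then (15j + 5)³ = 3375j³ + 3375j² + 1125j + 125 = 15(225j³ + 225j² + 75j + 8) + 5, so m³ ≡ 5 (mod 15).

Converse. Suppose m³ ≡ 5 (mod 15). The only residue r in {0, …, 14} with r³ ≡ 5 (mod 15) is r = 5, so m ≡ 5 (mod 15).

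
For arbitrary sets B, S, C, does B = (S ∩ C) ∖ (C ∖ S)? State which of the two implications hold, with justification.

(⊆) fails and (⊇) fails.

Forward inclusion. This inclusion fails. Take B = {1}, S = ∅, C = ∅; then 1 ∈ B but 1 ∉ (S ∩ C) ∖ (C ∖ S).

Reverse inclusion. This inclusion fails. Take B = ∅, S = {1}, C = {1}; then 1 ∈ (S ∩ C) ∖ (C ∖ S) but 1 ∉ B.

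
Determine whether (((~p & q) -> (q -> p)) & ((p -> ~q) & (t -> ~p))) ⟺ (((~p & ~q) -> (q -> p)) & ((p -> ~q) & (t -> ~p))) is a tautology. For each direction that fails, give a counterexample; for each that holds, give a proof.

[⇒] Assume the antecedent. If t is true, the antecedent forces (t = T, q = F, p = F), and the consequent holds there. If t is false, the antecedent forces (t = F, q = F, p = F) or (t = F, q = F, p = T), and the consequent holds there. Either way the consequent holds.

[⇐] This fails. Under t = F, q = T, p = F, the left side is false but the right side is true.

(⇒) holds; (⇐) fails.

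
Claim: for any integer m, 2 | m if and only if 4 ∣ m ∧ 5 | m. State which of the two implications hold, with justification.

[⇒] This fails: take m = 2. Certainly 2 ∣ 2, but 4 ∤ 2.

[⇐] Suppose 4 ∣ m and 5 ∣ m. Any common multiple of 4 and 5 is a multiple of their lcm; here gcd(4, 5) = 1, so lcm(4, 5) = 4·5 = 20, so 20 ∣ m. Since 2 ∣ 20, it follows that 2 ∣ m.

Only the reverse direction holds.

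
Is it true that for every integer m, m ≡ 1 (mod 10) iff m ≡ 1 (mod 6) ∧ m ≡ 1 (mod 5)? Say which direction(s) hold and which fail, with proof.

(⟸) If m ≡ 1 (mod 6) and m ≡ 1 (mod 5), then by the Chinese remainder theorem m ≡ 1 (mod 30). Since 1 ≡ 1 (mod 10) and 10 ∣ 30, we get m ≡ 1 (mod 10).

(⟹) This fails: m = 11 gives 11 ≡ 1 (mod 10) but 11 ≡ 5 (mod 6), so the conjunction on the right does not hold.

Only the converse holds.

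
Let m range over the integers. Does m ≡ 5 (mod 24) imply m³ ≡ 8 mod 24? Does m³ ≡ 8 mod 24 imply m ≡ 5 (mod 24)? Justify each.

Neither implication holds.

(→) This fails: take m = 5. Then 5 ≡ 5 (mod 24), but 5³ = 125 ≡ 5 (mod 24), not 8.

(←) This fails: take m = 2. Then 2³ = 8 ≡ 8 (mod 24), yet 2 ≡ 2 (mod 24), not 5.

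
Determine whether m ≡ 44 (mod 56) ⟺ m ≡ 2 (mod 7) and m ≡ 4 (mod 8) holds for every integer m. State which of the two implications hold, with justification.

(⇒) Suppose m ≡ 44 (mod 56); write m = 56j + 44. Since 7 ∣ 56, reducing mod 7 gives m ≡ 44 ≡ 2 (mod 7); since 8 ∣ 56, reducing mod 8 gives m ≡ 44 ≡ 4 (mod 8).

(⇐) Conversely, if m ≡ 2 (mod 7) and m ≡ 4 (mod 8), then by the Chinese remainder theorem m ≡ 44 (mod 56). This is exactly m ≡ 44 (mod 56).

Both implications hold.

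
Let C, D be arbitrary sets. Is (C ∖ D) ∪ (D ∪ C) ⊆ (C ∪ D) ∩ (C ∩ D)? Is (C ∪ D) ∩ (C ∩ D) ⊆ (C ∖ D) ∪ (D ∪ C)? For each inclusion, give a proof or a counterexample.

The sets are not equal: only the reverse inclusion holds.

(⟹) This inclusion fails. Take C = {1}, D = ∅; then 1 ∈ (C ∖ D) ∪ (D ∪ C) but 1 ∉ (C ∪ D) ∩ (C ∩ D).

(⟸) Let x ∈ (C ∪ D) ∩ (C ∩ D). Then x ∈ C ∩ D, from which x ∈ (C ∖ D) ∪ (D ∪ C).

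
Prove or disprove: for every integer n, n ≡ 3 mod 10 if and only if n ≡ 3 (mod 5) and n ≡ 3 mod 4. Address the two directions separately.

Converse. If n ≡ 3 (mod 5) and n ≡ 3 (mod 4), then by the Chinese remainder theorem n ≡ 3 (mod 20). Since 3 ≡ 3 (mod 10) and 10 ∣ 20, we get n ≡ 3 (mod 10).

Forward direction. This fails: n = 13 gives 13 ≡ 3 (mod 10) but 13 ≡ 1 (mod 4), so the conjunction on the right does not hold.

Only the reverse direction holds.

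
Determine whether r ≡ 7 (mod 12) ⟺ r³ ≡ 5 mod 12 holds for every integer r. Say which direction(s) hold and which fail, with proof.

(⟹) This fails: take r = 7. Then 7 ≡ 7 (mod 12), but 7³ = 343 ≡ 7 (mod 12), not 5.

(⟸) This fails: take r = 5. Then 5³ = 125 ≡ 5 (mod 12), yet 5 ≡ 5 (mod 12), not 7.

Both directions fail.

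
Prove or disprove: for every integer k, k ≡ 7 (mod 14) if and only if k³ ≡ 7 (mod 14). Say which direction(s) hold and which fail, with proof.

Equivalent; both directions hold.

(⟹) Suppose k ≡ 7 (mod 14). Write k = 14j + 7. Then (14j + 7)³ = 2744j³ + 4116j² + 2058j + 343 = 14(196j³ + 294j² + 147j + 24) + 7, so k³ ≡ 7 (mod 14).

(⟸) Conversely, suppose k³ ≡ 7 (mod 14). The only residue r in {0, …, 13} with r³ ≡ 7 (mod 14) is r = 7, so k ≡ 7 (mod 14).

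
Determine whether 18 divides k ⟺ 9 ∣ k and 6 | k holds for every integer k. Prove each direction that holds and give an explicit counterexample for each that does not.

Forward direction. If 18 ∣ k, write k = 18q. Since 18 = 2·9, k = 9·(2q), so 9 ∣ k; and since 18 = 3·6, k = 6·(3q), so 6 ∣ k.

Converse. Suppose 9 ∣ k and 6 ∣ k. Any common multiple of 9 and 6 is a multiple of their lcm; here lcm(9, 6) = 9·6/gcd(9, 6) = 54/3 = 18, so 18 ∣ k.

Both directions hold; the statement is true.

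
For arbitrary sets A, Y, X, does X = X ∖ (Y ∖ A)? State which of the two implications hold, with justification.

The sets are not equal: only the reverse inclusion holds.

(⟹) This inclusion fails. Take A = ∅, Y = {1}, X = {1}; then 1 ∈ X but 1 ∉ X ∖ (Y ∖ A).

(⟸) Let x ∈ X ∖ (Y ∖ A). Then either x ∈ X and x ∉ A, Y; or x ∈ A ∩ X and x ∉ Y; or x ∈ A ∩ Y ∩ X. In each case x ∈ X, so X ∖ (Y ∖ A) ⊆ X.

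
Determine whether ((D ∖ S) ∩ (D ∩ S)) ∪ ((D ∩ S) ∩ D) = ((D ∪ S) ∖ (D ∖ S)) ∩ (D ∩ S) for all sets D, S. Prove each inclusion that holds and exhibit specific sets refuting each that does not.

The two sets are equal.

(⊆) Let x ∈ ((D ∖ S) ∩ (D ∩ S)) ∪ ((D ∩ S) ∩ D). Then x ∈ D ∩ S, from which x ∈ ((D ∪ S) ∖ (D ∖ S)) ∩ (D ∩ S).

(⊇) Let x ∈ ((D ∪ S) ∖ (D ∖ S)) ∩ (D ∩ S). Then x ∈ D ∩ S, from which x ∈ ((D ∖ S) ∩ (D ∩ S)) ∪ ((D ∩ S) ∩ D).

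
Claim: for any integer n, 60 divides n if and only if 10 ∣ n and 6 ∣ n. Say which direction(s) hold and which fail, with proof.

The forward direction holds; the converse fails.

[⇒] If 60 ∣ n, write n = 60q. Since 60 = 6·10, n = 10·(6q), so 10 ∣ n; and since 60 = 10·6, n = 6·(10q), so 6 ∣ n.

[⇐] This fails: take n = 30. Both 10 ∣ 30 and 6 ∣ 30, yet 30 is not a multiple of 60 (since 30 = 0·60 + 30), so 60 ∤ 30.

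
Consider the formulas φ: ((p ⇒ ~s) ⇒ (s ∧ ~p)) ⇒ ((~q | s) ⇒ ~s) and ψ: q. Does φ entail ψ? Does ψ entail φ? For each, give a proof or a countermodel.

[⇒] This fails. Under q = F, s = F, p = F, the left side is true but the right side is false.

[⇐] This fails. Under q = T, s = T, p = F, the left side is false but the right side is true.

(⇒) fails and (⇐) fails.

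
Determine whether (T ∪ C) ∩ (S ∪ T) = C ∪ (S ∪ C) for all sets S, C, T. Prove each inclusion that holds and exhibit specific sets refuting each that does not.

Both inclusions fail.

(⟹) This inclusion fails. Take S = ∅, C = ∅, T = {1}; then 1 ∈ (T ∪ C) ∩ (S ∪ T) but 1 ∉ C ∪ (S ∪ C).

(⟸) This inclusion fails. Take S = {1}, C = ∅, T = ∅; then 1 ∈ C ∪ (S ∪ C) but 1 ∉ (T ∪ C) ∩ (S ∪ T).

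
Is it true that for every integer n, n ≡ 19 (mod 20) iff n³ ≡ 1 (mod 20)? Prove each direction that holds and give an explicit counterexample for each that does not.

Neither direction holds.

(→) This fails: take n = 19. Then 19 ≡ 19 (mod 20), but 19³ = 6859 ≡ 19 (mod 20), not 1.

(←) This fails: take n = 1. Then 1³ = 1 ≡ 1 (mod 20), yet 1 ≡ 1 (mod 20), not 19.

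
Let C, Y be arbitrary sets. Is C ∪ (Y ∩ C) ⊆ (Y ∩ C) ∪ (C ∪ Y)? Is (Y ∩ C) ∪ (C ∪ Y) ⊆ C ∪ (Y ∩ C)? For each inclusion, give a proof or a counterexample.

Forward inclusion. Let x ∈ C ∪ (Y ∩ C). Then either x ∈ C and x ∉ Y; or x ∈ C ∩ Y. In each case x ∈ (Y ∩ C) ∪ (C ∪ Y), so C ∪ (Y ∩ C) ⊆ (Y ∩ C) ∪ (C ∪ Y).

Reverse inclusion. This inclusion fails. Take C = ∅, Y = {1}; then 1 ∈ (Y ∩ C) ∪ (C ∪ Y) but 1 ∉ C ∪ (Y ∩ C).

The sets are not equal: only the forward inclusion holds.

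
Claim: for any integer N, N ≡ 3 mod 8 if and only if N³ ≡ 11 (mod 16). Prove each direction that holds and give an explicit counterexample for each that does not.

Only the converse holds.

(⟹) This fails: take N = 11. Then 11 ≡ 3 (mod 8), but 11³ = 1331 ≡ 3 (mod 16), not 11.

(⟸) Conversely, the residues r modulo 16 with r³ ≡ 11 (mod 16) are exactly {3}, and each is ≡ 3 (mod 8).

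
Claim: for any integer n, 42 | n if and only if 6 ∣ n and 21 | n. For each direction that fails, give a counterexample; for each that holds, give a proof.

The biconditional holds.

Forward direction. If 42 ∣ n, write n = 42q. Since 42 = 7·6, n = 6·(7q), so 6 ∣ n; and since 42 = 2·21, n = 21·(2q), so 21 ∣ n.

Converse. Suppose 6 ∣ n and 21 ∣ n. Any common multiple of 6 and 21 is a multiple of their lcm; here lcm(6, 21) = 6·21/gcd(6, 21) = 126/3 = 42, so 42 ∣ n.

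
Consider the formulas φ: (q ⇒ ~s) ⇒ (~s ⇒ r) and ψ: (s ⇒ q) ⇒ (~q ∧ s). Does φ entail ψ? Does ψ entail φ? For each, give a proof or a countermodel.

Converse. Assume the antecedent. If s is true, (q ⇒ ~s) ⇒ (~s ⇒ r) reduces to true regardless of the other variables. If s is false, the antecedent cannot hold. Either way (q ⇒ ~s) ⇒ (~s ⇒ r) holds.

Forward direction. This fails. Under s = T, q = T, r = F, the left side is true but the right side is false.

Only the converse holds.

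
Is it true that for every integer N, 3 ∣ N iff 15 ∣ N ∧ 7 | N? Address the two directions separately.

The forward direction fails; the converse holds.

(⟹) This fails: take N = 3. Certainly 3 ∣ 3, but 15 ∤ 3.

(⟸) Suppose 15 ∣ N and 7 ∣ N. Any common multiple of 15 and 7 is a multiple of their lcm; here gcd(15, 7) = 1, so lcm(15, 7) = 15·7 = 105, so 105 ∣ N. Since 3 ∣ 105, it follows that 3 ∣ N.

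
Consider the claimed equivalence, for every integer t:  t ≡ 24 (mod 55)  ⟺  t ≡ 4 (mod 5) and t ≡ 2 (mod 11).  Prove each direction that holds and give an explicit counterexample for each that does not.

Both directions hold.

(⇒) Suppose t ≡ 24 (mod 55); write t = 55j + 24. Since 5 ∣ 55, reducing mod 5 gives t ≡ 24 ≡ 4 (mod 5); since 11 ∣ 55, reducing mod 11 gives t ≡ 24 ≡ 2 (mod 11).

(⇐) Conversely, if t ≡ 4 (mod 5) and t ≡ 2 (mod 11), then by the Chinese remainder theorem t ≡ 24 (mod 55). This is exactly t ≡ 24 (mod 55).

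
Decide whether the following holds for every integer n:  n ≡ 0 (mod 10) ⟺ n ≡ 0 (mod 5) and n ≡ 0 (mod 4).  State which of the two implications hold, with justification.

Forward direction. This fails: n = 10 gives 10 ≡ 0 (mod 10) but 10 ≡ 2 (mod 4), so the conjunction on the right does not hold.

Converse. If n ≡ 0 (mod 5) and n ≡ 0 (mod 4), then by the Chinese remainder theorem n ≡ 0 (mod 20). Since 0 ≡ 0 (mod 10) and 10 ∣ 20, we get n ≡ 0 (mod 10).

(⇒) fails; (⇐) holds.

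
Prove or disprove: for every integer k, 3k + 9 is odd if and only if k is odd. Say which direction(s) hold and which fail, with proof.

(⇒) This fails: k = 2 gives 3k + 9 = 15, which is odd, but 2 is even, not odd.

(⇐) This also fails: k = 7 is odd, but 3k + 9 = 30 is even, not odd.

Both directions fail.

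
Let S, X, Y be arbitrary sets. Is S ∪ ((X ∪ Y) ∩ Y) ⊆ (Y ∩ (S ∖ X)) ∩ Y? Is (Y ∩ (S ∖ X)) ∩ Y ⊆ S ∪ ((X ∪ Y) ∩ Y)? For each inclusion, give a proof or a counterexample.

Forward inclusion. This inclusion fails. Take S = {1}, X = ∅, Y = ∅; then 1 ∈ S ∪ ((X ∪ Y) ∩ Y) but 1 ∉ (Y ∩ (S ∖ X)) ∩ Y.

Reverse inclusion. Let x ∈ (Y ∩ (S ∖ X)) ∩ Y. Then x ∈ S ∩ Y and x ∉ X, from which x ∈ S ∪ ((X ∪ Y) ∩ Y).

Only the reverse inclusion holds.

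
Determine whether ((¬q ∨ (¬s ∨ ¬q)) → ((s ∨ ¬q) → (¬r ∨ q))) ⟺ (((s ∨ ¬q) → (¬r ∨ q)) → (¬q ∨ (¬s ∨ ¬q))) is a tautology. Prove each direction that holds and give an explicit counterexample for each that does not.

(⇒) This fails. Under s = T, q = T, r = F, the left side is true but the right side is false.

(⇐) This fails. Under s = F, q = F, r = T, the left side is false but the right side is true.

Both directions fail.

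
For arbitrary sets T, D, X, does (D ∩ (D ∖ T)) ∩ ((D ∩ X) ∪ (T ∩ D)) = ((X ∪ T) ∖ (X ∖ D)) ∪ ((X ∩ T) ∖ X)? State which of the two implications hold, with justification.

Only the forward inclusion holds.

(⟸) This inclusion fails. Take T = {1}, D = ∅, X = ∅; then 1 ∈ ((X ∪ T) ∖ (X ∖ D)) ∪ ((X ∩ T) ∖ X) but 1 ∉ (D ∩ (D ∖ T)) ∩ ((D ∩ X) ∪ (T ∩ D)).

(⟹) Let x ∈ (D ∩ (D ∖ T)) ∩ ((D ∩ X) ∪ (T ∩ D)). Then x ∈ D ∩ X and x ∉ T, from which x ∈ ((X ∪ T) ∖ (X ∖ D)) ∪ ((X ∩ T) ∖ X).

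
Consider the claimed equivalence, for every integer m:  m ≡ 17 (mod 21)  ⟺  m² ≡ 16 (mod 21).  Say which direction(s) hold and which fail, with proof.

(⇒) holds; (⇐) fails.

Forward direction. Suppose m ≡ 17 (mod 21). Write m = 21j + 17. Then (21j + 17)² = 441j² + 714j + 289 = 21(21j² + 34j + 13) + 16, so m² ≡ 16 (mod 21).

Converse. This fails: take m = 4. Then 4² = 16 ≡ 16 (mod 21), yet 4 ≡ 4 (mod 21), not 17.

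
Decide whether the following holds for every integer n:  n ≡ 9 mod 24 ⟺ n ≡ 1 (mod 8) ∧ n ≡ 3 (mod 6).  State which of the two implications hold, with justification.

(⟹) Suppose n ≡ 9 (mod 24); write n = 24j + 9. Since 8 ∣ 24, reducing mod 8 gives n ≡ 9 ≡ 1 (mod 8); since 6 ∣ 24, reducing mod 6 gives n ≡ 9 ≡ 3 (mod 6).

(⟸) Conversely, if n ≡ 1 (mod 8) and n ≡ 3 (mod 6), then by the Chinese remainder theorem n ≡ 9 (mod 24). This is exactly n ≡ 9 (mod 24).

The biconditional holds.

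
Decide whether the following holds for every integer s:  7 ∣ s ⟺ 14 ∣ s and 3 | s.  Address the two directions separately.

Converse. Suppose 14 ∣ s and 3 ∣ s. Any common multiple of 14 and 3 is a multiple of their lcm; here gcd(14, 3) = 1, so lcm(14, 3) = 14·3 = 42, so 42 ∣ s. Since 7 ∣ 42, it follows that 7 ∣ s.

Forward direction. This fails: take s = 7. Certainly 7 ∣ 7, but 14 ∤ 7.

(⇒) fails; (⇐) holds.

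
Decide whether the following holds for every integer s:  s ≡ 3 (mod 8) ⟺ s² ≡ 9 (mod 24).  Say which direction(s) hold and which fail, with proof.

Neither direction holds.

(→) This fails: take s = 11. Then 11 ≡ 3 (mod 8), but 11² = 121 ≡ 1 (mod 24), not 9.

(←) This fails: take s = 9. Then 9² = 81 ≡ 9 (mod 24), yet 9 ≡ 1 (mod 8), not 3.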